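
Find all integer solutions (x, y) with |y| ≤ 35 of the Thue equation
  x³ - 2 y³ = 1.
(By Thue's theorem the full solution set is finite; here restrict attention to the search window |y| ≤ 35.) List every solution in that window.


The equation is x³ - 2y³ = 1. For fixed y, x³ = 2·y³ + 1, so a solution requires the RHS to be a perfect cube.
Strategy: iterate y from -35 to 35, compute RHS = 2·y³ + 1, and check whether it is a (positive or negative) perfect cube.
Check small values of y:
  y = 0: RHS = 1 = (1)³ ⇒ x = 1 works.
  y = 1: RHS = 3 is not a perfect cube.
  y = -1: RHS = -1 = (-1)³ ⇒ x = -1 works.
  y = 2: RHS = 17 is not a perfect cube.
  y = -2: RHS = -15 is not a perfect cube.
  y = 3: RHS = 55 is not a perfect cube.
  y = -3: RHS = -53 is not a perfect cube.
Continuing the search up to |y| = 35 finds no further solutions beyond those listed.
Collected solutions: (1, 0), (-1, -1).

Solutions (with |y| ≤ 35): (1, 0), (-1, -1).


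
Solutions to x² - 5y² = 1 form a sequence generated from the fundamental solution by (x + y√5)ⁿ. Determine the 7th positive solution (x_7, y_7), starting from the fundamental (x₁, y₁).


Step 1: Find the fundamental solution (x₁, y₁) of x² - 5y² = 1.
  Expand √5 as a continued fraction. a₀ = ⌊√5⌋ = 2; iterate m_{k+1} = d_k·a_k − m_k, d_{k+1} = (5 − m_{k+1}²)/d_k, a_{k+1} = ⌊(a₀ + m_{k+1})/d_{k+1}⌋ (starting m₀ = 0, d₀ = 1), with convergents p_k = a_k·p_{k-1} + p_{k-2}, q_k = a_k·q_{k-1} + q_{k-2} (p₋₁ = 1, q₋₁ = 0):
  k = 0: a₀ = 2; p₀/q₀ = 2/1; p₀² − 5·q₀² = 4 − 5 = -1.
  k = 1: m = 2, d = 1, a = ⌊(2 + 2)/1⌋ = 4; p/q = (4·2 + 1)/(4·1 + 0) = 9/4; p² − 5·q² = 81 − 80 = 1.
  The first convergent with p² − 5·q² = 1 gives the fundamental solution (x₁, y₁) = (9, 4).
Step 2: Apply the recurrence (x_{n+1}, y_{n+1}) = (x₁x_n + 5y₁y_n, x₁y_n + y₁x_n) repeatedly.
  From (x_1, y_1) = (9, 4): x_2 = 9·9 + 5·4·4 = 161; y_2 = 9·4 + 4·9 = 72.
  From (x_2, y_2) = (161, 72): x_3 = 9·161 + 5·4·72 = 2889; y_3 = 9·72 + 4·161 = 1292.
  From (x_3, y_3) = (2889, 1292): x_4 = 9·2889 + 5·4·1292 = 51841; y_4 = 9·1292 + 4·2889 = 23184.
  From (x_4, y_4) = (51841, 23184): x_5 = 9·51841 + 5·4·23184 = 930249; y_5 = 9·23184 + 4·51841 = 416020.
  From (x_5, y_5) = (930249, 416020): x_6 = 9·930249 + 5·4·416020 = 16692641; y_6 = 9·416020 + 4·930249 = 7465176.
  From (x_6, y_6) = (16692641, 7465176): x_7 = 9·16692641 + 5·4·7465176 = 299537289; y_7 = 9·7465176 + 4·16692641 = 133957148.
Step 3: Verify x_7² - 5·y_7² = 89722587501469521 - 89722587501469520 = 1 (should be 1). ✓

(x_1, y_1) = (9, 4); (x_7, y_7) = (299537289, 133957148).


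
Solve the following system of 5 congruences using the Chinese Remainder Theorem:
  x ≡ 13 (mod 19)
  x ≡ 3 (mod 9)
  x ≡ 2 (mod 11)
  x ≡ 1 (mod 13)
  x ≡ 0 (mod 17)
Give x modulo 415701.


Product of moduli M = 19 · 9 · 11 · 13 · 17 = 415701.
Merge one congruence at a time:
  Start: x ≡ 13 (mod 19).
  Combine with x ≡ 3 (mod 9); new modulus lcm = 171.
    Write x = 13 + 19·t and substitute into x ≡ 3 (mod 9): 19·t ≡ 3 − 13 = -10 (mod 9).
    Reduce coefficients mod 9: 1·t ≡ 8 (mod 9).
    So t ≡ 8 (mod 9).
    Then x = 13 + 19·8 = 165, valid modulo lcm(19, 9) = 171: x ≡ 165 (mod 171).
  Combine with x ≡ 2 (mod 11); new modulus lcm = 1881.
    Write x = 165 + 171·t and substitute into x ≡ 2 (mod 11): 171·t ≡ 2 − 165 = -163 (mod 11).
    Reduce coefficients mod 11: 6·t ≡ 2 (mod 11).
    The inverse of 6 mod 11 is 2 (since 6·2 = 12 = 1·11 + 1), so t ≡ 2·2 = 4 ≡ 4 (mod 11).
    Then x = 165 + 171·4 = 849, valid modulo lcm(171, 11) = 1881: x ≡ 849 (mod 1881).
  Combine with x ≡ 1 (mod 13); new modulus lcm = 24453.
    Write x = 849 + 1881·t and substitute into x ≡ 1 (mod 13): 1881·t ≡ 1 − 849 = -848 (mod 13).
    Reduce coefficients mod 13: 9·t ≡ 10 (mod 13).
    The inverse of 9 mod 13 is 3 (since 9·3 = 27 = 2·13 + 1), so t ≡ 3·10 = 30 ≡ 4 (mod 13).
    Then x = 849 + 1881·4 = 8373, valid modulo lcm(1881, 13) = 24453: x ≡ 8373 (mod 24453).
  Combine with x ≡ 0 (mod 17); new modulus lcm = 415701.
    Write x = 8373 + 24453·t and substitute into x ≡ 0 (mod 17): 24453·t ≡ 0 − 8373 = -8373 (mod 17).
    Reduce coefficients mod 17: 7·t ≡ 8 (mod 17).
    The inverse of 7 mod 17 is 5 (since 7·5 = 35 = 2·17 + 1), so t ≡ 5·8 = 40 ≡ 6 (mod 17).
    Then x = 8373 + 24453·6 = 155091, valid modulo lcm(24453, 17) = 415701: x ≡ 155091 (mod 415701).
Verify against each original: 155091 mod 19 = 13, 155091 mod 9 = 3, 155091 mod 11 = 2, 155091 mod 13 = 1, 155091 mod 17 = 0.

x ≡ 155091 (mod 415701).


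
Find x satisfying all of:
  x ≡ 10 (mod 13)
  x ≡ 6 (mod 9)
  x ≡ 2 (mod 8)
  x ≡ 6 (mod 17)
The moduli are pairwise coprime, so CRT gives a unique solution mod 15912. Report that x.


Product of moduli M = 13 · 9 · 8 · 17 = 15912.
Merge one congruence at a time:
  Start: x ≡ 10 (mod 13).
  Combine with x ≡ 6 (mod 9); new modulus lcm = 117.
    Write x = 10 + 13·t and substitute into x ≡ 6 (mod 9): 13·t ≡ 6 − 10 = -4 (mod 9).
    Reduce coefficients mod 9: 4·t ≡ 5 (mod 9).
    The inverse of 4 mod 9 is 7 (since 4·7 = 28 = 3·9 + 1), so t ≡ 7·5 = 35 ≡ 8 (mod 9).
    Then x = 10 + 13·8 = 114, valid modulo lcm(13, 9) = 117: x ≡ 114 (mod 117).
  Combine with x ≡ 2 (mod 8); new modulus lcm = 936.
    Write x = 114 + 117·t and substitute into x ≡ 2 (mod 8): 117·t ≡ 2 − 114 = -112 (mod 8).
    Reduce coefficients mod 8: 5·t ≡ 0 (mod 8).
    The inverse of 5 mod 8 is 5 (since 5·5 = 25 = 3·8 + 1), so t ≡ 5·0 = 0 ≡ 0 (mod 8).
    Then x = 114 + 117·0 = 114, valid modulo lcm(117, 8) = 936: x ≡ 114 (mod 936).
  Combine with x ≡ 6 (mod 17); new modulus lcm = 15912.
    Write x = 114 + 936·t and substitute into x ≡ 6 (mod 17): 936·t ≡ 6 − 114 = -108 (mod 17).
    Reduce coefficients mod 17: 1·t ≡ 11 (mod 17).
    So t ≡ 11 (mod 17).
    Then x = 114 + 936·11 = 10410, valid modulo lcm(936, 17) = 15912: x ≡ 10410 (mod 15912).
Verify against each original: 10410 mod 13 = 10, 10410 mod 9 = 6, 10410 mod 8 = 2, 10410 mod 17 = 6.

x ≡ 10410 (mod 15912).


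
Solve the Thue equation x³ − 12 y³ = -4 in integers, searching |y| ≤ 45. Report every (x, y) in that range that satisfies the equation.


The equation is x³ - 12y³ = -4. For fixed y, x³ = 12·y³ − 4, so a solution requires the RHS to be a perfect cube.
Strategy: iterate y from -45 to 45, compute RHS = 12·y³ − 4, and check whether it is a (positive or negative) perfect cube.
Check small values of y:
  y = 0: RHS = -4 is not a perfect cube.
  y = 1: RHS = 8 = (2)³ ⇒ x = 2 works.
  y = -1: RHS = -16 is not a perfect cube.
  y = 2: RHS = 92 is not a perfect cube.
  y = -2: RHS = -100 is not a perfect cube.
  y = 3: RHS = 320 is not a perfect cube.
  y = -3: RHS = -328 is not a perfect cube.
Continuing the search up to |y| = 45 finds no further solutions beyond those listed.
Collected solutions: (2, 1).

Solutions (with |y| ≤ 45): (2, 1).


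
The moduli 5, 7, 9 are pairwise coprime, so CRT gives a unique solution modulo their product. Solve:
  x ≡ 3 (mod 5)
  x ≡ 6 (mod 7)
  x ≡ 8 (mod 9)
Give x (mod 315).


Moduli 5, 7, 9 are pairwise coprime; by CRT there is a unique solution modulo M = 5 · 7 · 9 = 315.
Solve pairwise, accumulating the modulus:
  Start with x ≡ 3 (mod 5).
  Combine with x ≡ 6 (mod 7): since gcd(5, 7) = 1, we get a unique residue mod 35.
    Write x = 3 + 5·t and substitute into x ≡ 6 (mod 7): 5·t ≡ 6 − 3 = 3 (mod 7).
    The inverse of 5 mod 7 is 3 (since 5·3 = 15 = 2·7 + 1), so t ≡ 3·3 = 9 ≡ 2 (mod 7).
    Then x = 3 + 5·2 = 13, valid modulo lcm(5, 7) = 35: x ≡ 13 (mod 35).
  Combine with x ≡ 8 (mod 9): since gcd(35, 9) = 1, we get a unique residue mod 315.
    Write x = 13 + 35·t and substitute into x ≡ 8 (mod 9): 35·t ≡ 8 − 13 = -5 (mod 9).
    Reduce coefficients mod 9: 8·t ≡ 4 (mod 9).
    The inverse of 8 mod 9 is 8 (since 8·8 = 64 = 7·9 + 1), so t ≡ 8·4 = 32 ≡ 5 (mod 9).
    Then x = 13 + 35·5 = 188, valid modulo lcm(35, 9) = 315: x ≡ 188 (mod 315).
Verify: 188 mod 5 = 3 ✓, 188 mod 7 = 6 ✓, 188 mod 9 = 8 ✓.

x ≡ 188 (mod 315).


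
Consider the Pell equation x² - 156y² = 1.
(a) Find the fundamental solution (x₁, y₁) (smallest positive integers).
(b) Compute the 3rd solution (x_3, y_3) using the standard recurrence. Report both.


Step 1: Find the fundamental solution (x₁, y₁) of x² - 156y² = 1.
  Expand √156 as a continued fraction. a₀ = ⌊√156⌋ = 12; iterate m_{k+1} = d_k·a_k − m_k, d_{k+1} = (156 − m_{k+1}²)/d_k, a_{k+1} = ⌊(a₀ + m_{k+1})/d_{k+1}⌋ (starting m₀ = 0, d₀ = 1), with convergents p_k = a_k·p_{k-1} + p_{k-2}, q_k = a_k·q_{k-1} + q_{k-2} (p₋₁ = 1, q₋₁ = 0):
  k = 0: a₀ = 12; p₀/q₀ = 12/1; p₀² − 156·q₀² = 144 − 156 = -12.
  k = 1: m = 12, d = 12, a = ⌊(12 + 12)/12⌋ = 2; p/q = (2·12 + 1)/(2·1 + 0) = 25/2; p² − 156·q² = 625 − 624 = 1.
  The first convergent with p² − 156·q² = 1 gives the fundamental solution (x₁, y₁) = (25, 2).
Step 2: Apply the recurrence (x_{n+1}, y_{n+1}) = (x₁x_n + 156y₁y_n, x₁y_n + y₁x_n) repeatedly.
  From (x_1, y_1) = (25, 2): x_2 = 25·25 + 156·2·2 = 1249; y_2 = 25·2 + 2·25 = 100.
  From (x_2, y_2) = (1249, 100): x_3 = 25·1249 + 156·2·100 = 62425; y_3 = 25·100 + 2·1249 = 4998.
Step 3: Verify x_3² - 156·y_3² = 3896880625 - 3896880624 = 1 (should be 1). ✓

(x_1, y_1) = (25, 2); (x_3, y_3) = (62425, 4998).


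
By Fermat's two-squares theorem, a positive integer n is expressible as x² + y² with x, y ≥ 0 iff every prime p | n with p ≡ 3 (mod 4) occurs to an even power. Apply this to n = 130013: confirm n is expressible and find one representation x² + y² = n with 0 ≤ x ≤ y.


Step 1: Factor n = 130013 = 13 · 73 · 137.
Step 2: Check the mod-4 condition on each prime factor: 13 ≡ 1 (mod 4), exponent 1; 73 ≡ 1 (mod 4), exponent 1; 137 ≡ 1 (mod 4), exponent 1.
All primes ≡ 3 (mod 4) appear to even exponent (or don't appear), so by the two-squares theorem n IS expressible as a sum of two squares.
Step 3: Build a representation. Here n = 13 · 73 · 137 is a product of primes ≡ 1 (mod 4). Each prime p ≡ 1 (mod 4) is itself a sum of two squares; find a² by testing p − a² for a perfect square:
  13: 13 − 1² = 12, 13 − 2² = 9 = 3² ⇒ 13 = 2² + 3².
  73: 73 − 1² = 72, 73 − 2² = 69, 73 − 3² = 64 = 8² ⇒ 73 = 3² + 8².
  137: 137 − 1² = 136, 137 − 2² = 133, 137 − 3² = 128, 137 − 4² = 121 = 11² ⇒ 137 = 4² + 11².
  Combine using the Brahmagupta–Fibonacci identity (a² + b²)(c² + d²) = (ac − bd)² + (ad + bc)² = (ac + bd)² + (ad − bc)²:
  13 · 73 = 949: from (2² + 3²)(3² + 8²), take (2·3 − 3·8, 2·8 + 3·3) = (6 − 24, 16 + 9) = (-18, 25); dropping signs (only squares matter) gives (18, 25); check 18² + 25² = 324 + 625 = 949 ✓.
  949 · 137 = 130013: from (18² + 25²)(4² + 11²), take (18·4 − 25·11, 18·11 + 25·4) = (72 − 275, 198 + 100) = (-203, 298); dropping signs (only squares matter) gives (203, 298); check 203² + 298² = 41209 + 88804 = 130013 ✓.
Step 4: Order so x ≤ y and verify: 203² + 298² = 41209 + 88804 = 130013 = n. ✓

n = 130013 = 203² + 298² (one valid representation with x ≤ y).


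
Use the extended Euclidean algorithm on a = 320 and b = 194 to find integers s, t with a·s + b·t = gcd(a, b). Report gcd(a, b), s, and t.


Euclidean algorithm on (320, 194) — divide until remainder is 0:
  320 = 1 · 194 + 126
  194 = 1 · 126 + 68
  126 = 1 · 68 + 58
  68 = 1 · 58 + 10
  58 = 5 · 10 + 8
  10 = 1 · 8 + 2
  8 = 4 · 2 + 0
gcd(320, 194) = 2.
Track Bezout coefficients alongside the remainders: start with r₀ = 320 = a·1 + b·0 (s = 1, t = 0) and r₁ = 194 = a·0 + b·1 (s = 0, t = 1); each new remainder r_{k+1} = r_{k-1} − q_k·r_k inherits s_{k+1} = s_{k-1} − q_k·s_k, t_{k+1} = t_{k-1} − q_k·t_k, so r_k = a·s_k + b·t_k at every step:
  q = 1: r = 126, s = 1 − 1·0 = 1, t = 0 − 1·1 = -1  (check: 320·1 + 194·(-1) = 126)
  q = 1: r = 68, s = 0 − 1·1 = -1, t = 1 − 1·(-1) = 2  (check: 320·(-1) + 194·2 = 68)
  q = 1: r = 58, s = 1 − 1·(-1) = 2, t = -1 − 1·2 = -3  (check: 320·2 + 194·(-3) = 58)
  q = 1: r = 10, s = -1 − 1·2 = -3, t = 2 − 1·(-3) = 5  (check: 320·(-3) + 194·5 = 10)
  q = 5: r = 8, s = 2 − 5·(-3) = 17, t = -3 − 5·5 = -28  (check: 320·17 + 194·(-28) = 8)
  q = 1: r = 2, s = -3 − 1·17 = -20, t = 5 − 1·(-28) = 33  (check: 320·(-20) + 194·33 = 2)
The row with r = 2 (the gcd) gives the Bezout coefficients s = -20, t = 33.
Result: 320 · (-20) + 194 · (33) = 2.

gcd(320, 194) = 2; s = -20, t = 33 (check: 320·(-20) + 194·33 = 2).


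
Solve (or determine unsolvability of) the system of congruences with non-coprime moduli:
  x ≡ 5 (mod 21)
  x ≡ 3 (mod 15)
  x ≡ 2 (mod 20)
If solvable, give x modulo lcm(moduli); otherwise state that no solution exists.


Moduli 21, 15, 20 are not pairwise coprime, so CRT works modulo lcm(m_i) when all pairwise compatibility conditions hold.
Pairwise compatibility: gcd(m_i, m_j) must divide a_i - a_j for every pair.
Merge one congruence at a time:
  Start: x ≡ 5 (mod 21).
  Combine with x ≡ 3 (mod 15): gcd(21, 15) = 3, and 3 - 5 = -2 is NOT divisible by 3.
    ⇒ system is inconsistent (no integer solution).

No solution (the system is inconsistent).


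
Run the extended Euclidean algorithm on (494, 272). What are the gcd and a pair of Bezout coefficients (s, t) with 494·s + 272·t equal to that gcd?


Euclidean algorithm on (494, 272) — divide until remainder is 0:
  494 = 1 · 272 + 222
  272 = 1 · 222 + 50
  222 = 4 · 50 + 22
  50 = 2 · 22 + 6
  22 = 3 · 6 + 4
  6 = 1 · 4 + 2
  4 = 2 · 2 + 0
gcd(494, 272) = 2.
Track Bezout coefficients alongside the remainders: start with r₀ = 494 = a·1 + b·0 (s = 1, t = 0) and r₁ = 272 = a·0 + b·1 (s = 0, t = 1); each new remainder r_{k+1} = r_{k-1} − q_k·r_k inherits s_{k+1} = s_{k-1} − q_k·s_k, t_{k+1} = t_{k-1} − q_k·t_k, so r_k = a·s_k + b·t_k at every step:
  q = 1: r = 222, s = 1 − 1·0 = 1, t = 0 − 1·1 = -1  (check: 494·1 + 272·(-1) = 222)
  q = 1: r = 50, s = 0 − 1·1 = -1, t = 1 − 1·(-1) = 2  (check: 494·(-1) + 272·2 = 50)
  q = 4: r = 22, s = 1 − 4·(-1) = 5, t = -1 − 4·2 = -9  (check: 494·5 + 272·(-9) = 22)
  q = 2: r = 6, s = -1 − 2·5 = -11, t = 2 − 2·(-9) = 20  (check: 494·(-11) + 272·20 = 6)
  q = 3: r = 4, s = 5 − 3·(-11) = 38, t = -9 − 3·20 = -69  (check: 494·38 + 272·(-69) = 4)
  q = 1: r = 2, s = -11 − 1·38 = -49, t = 20 − 1·(-69) = 89  (check: 494·(-49) + 272·89 = 2)
The row with r = 2 (the gcd) gives the Bezout coefficients s = -49, t = 89.
Result: 494 · (-49) + 272 · (89) = 2.

gcd(494, 272) = 2; s = -49, t = 89 (check: 494·(-49) + 272·89 = 2).


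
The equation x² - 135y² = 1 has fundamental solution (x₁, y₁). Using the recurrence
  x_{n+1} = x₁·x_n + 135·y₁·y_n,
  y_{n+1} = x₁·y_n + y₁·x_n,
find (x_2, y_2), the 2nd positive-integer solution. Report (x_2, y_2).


Step 1: Find the fundamental solution (x₁, y₁) of x² - 135y² = 1.
  Expand √135 as a continued fraction. a₀ = ⌊√135⌋ = 11; iterate m_{k+1} = d_k·a_k − m_k, d_{k+1} = (135 − m_{k+1}²)/d_k, a_{k+1} = ⌊(a₀ + m_{k+1})/d_{k+1}⌋ (starting m₀ = 0, d₀ = 1), with convergents p_k = a_k·p_{k-1} + p_{k-2}, q_k = a_k·q_{k-1} + q_{k-2} (p₋₁ = 1, q₋₁ = 0):
  k = 0: a₀ = 11; p₀/q₀ = 11/1; p₀² − 135·q₀² = 121 − 135 = -14.
  k = 1: m = 11, d = 14, a = ⌊(11 + 11)/14⌋ = 1; p/q = (1·11 + 1)/(1·1 + 0) = 12/1; p² − 135·q² = 144 − 135 = 9.
  k = 2: m = 3, d = 9, a = ⌊(11 + 3)/9⌋ = 1; p/q = (1·12 + 11)/(1·1 + 1) = 23/2; p² − 135·q² = 529 − 540 = -11.
  k = 3: m = 6, d = 11, a = ⌊(11 + 6)/11⌋ = 1; p/q = (1·23 + 12)/(1·2 + 1) = 35/3; p² − 135·q² = 1225 − 1215 = 10.
  k = 4: m = 5, d = 10, a = ⌊(11 + 5)/10⌋ = 1; p/q = (1·35 + 23)/(1·3 + 2) = 58/5; p² − 135·q² = 3364 − 3375 = -11.
  k = 5: m = 5, d = 11, a = ⌊(11 + 5)/11⌋ = 1; p/q = (1·58 + 35)/(1·5 + 3) = 93/8; p² − 135·q² = 8649 − 8640 = 9.
  k = 6: m = 6, d = 9, a = ⌊(11 + 6)/9⌋ = 1; p/q = (1·93 + 58)/(1·8 + 5) = 151/13; p² − 135·q² = 22801 − 22815 = -14.
  k = 7: m = 3, d = 14, a = ⌊(11 + 3)/14⌋ = 1; p/q = (1·151 + 93)/(1·13 + 8) = 244/21; p² − 135·q² = 59536 − 59535 = 1.
  The first convergent with p² − 135·q² = 1 gives the fundamental solution (x₁, y₁) = (244, 21).
Step 2: Apply the recurrence (x_{n+1}, y_{n+1}) = (x₁x_n + 135y₁y_n, x₁y_n + y₁x_n) repeatedly.
  From (x_1, y_1) = (244, 21): x_2 = 244·244 + 135·21·21 = 119071; y_2 = 244·21 + 21·244 = 10248.
Step 3: Verify x_2² - 135·y_2² = 14177903041 - 14177903040 = 1 (should be 1). ✓

(x_1, y_1) = (244, 21); (x_2, y_2) = (119071, 10248).


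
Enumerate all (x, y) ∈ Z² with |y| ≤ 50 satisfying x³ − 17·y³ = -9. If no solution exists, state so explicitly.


The equation is x³ - 17y³ = -9. For fixed y, x³ = 17·y³ − 9, so a solution requires the RHS to be a perfect cube.
Strategy: iterate y from -50 to 50, compute RHS = 17·y³ − 9, and check whether it is a (positive or negative) perfect cube.
Check small values of y:
  y = 0: RHS = -9 is not a perfect cube.
  y = 1: RHS = 8 = (2)³ ⇒ x = 2 works.
  y = -1: RHS = -26 is not a perfect cube.
  y = 2: RHS = 127 is not a perfect cube.
  y = -2: RHS = -145 is not a perfect cube.
  y = 3: RHS = 450 is not a perfect cube.
  y = -3: RHS = -468 is not a perfect cube.
Continuing the search up to |y| = 50 finds no further solutions beyond those listed.
Collected solutions: (2, 1).

Solutions (with |y| ≤ 50): (2, 1).


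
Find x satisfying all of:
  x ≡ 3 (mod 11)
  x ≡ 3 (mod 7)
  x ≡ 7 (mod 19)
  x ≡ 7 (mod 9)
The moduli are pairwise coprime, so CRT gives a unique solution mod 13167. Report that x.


Product of moduli M = 11 · 7 · 19 · 9 = 13167.
Merge one congruence at a time:
  Start: x ≡ 3 (mod 11).
  Combine with x ≡ 3 (mod 7); new modulus lcm = 77.
    Write x = 3 + 11·t and substitute into x ≡ 3 (mod 7): 11·t ≡ 3 − 3 = 0 (mod 7).
    Reduce coefficients mod 7: 4·t ≡ 0 (mod 7).
    The inverse of 4 mod 7 is 2 (since 4·2 = 8 = 1·7 + 1), so t ≡ 2·0 = 0 ≡ 0 (mod 7).
    Then x = 3 + 11·0 = 3, valid modulo lcm(11, 7) = 77: x ≡ 3 (mod 77).
  Combine with x ≡ 7 (mod 19); new modulus lcm = 1463.
    Write x = 3 + 77·t and substitute into x ≡ 7 (mod 19): 77·t ≡ 7 − 3 = 4 (mod 19).
    Reduce coefficients mod 19: 1·t ≡ 4 (mod 19).
    So t ≡ 4 (mod 19).
    Then x = 3 + 77·4 = 311, valid modulo lcm(77, 19) = 1463: x ≡ 311 (mod 1463).
  Combine with x ≡ 7 (mod 9); new modulus lcm = 13167.
    Write x = 311 + 1463·t and substitute into x ≡ 7 (mod 9): 1463·t ≡ 7 − 311 = -304 (mod 9).
    Reduce coefficients mod 9: 5·t ≡ 2 (mod 9).
    The inverse of 5 mod 9 is 2 (since 5·2 = 10 = 1·9 + 1), so t ≡ 2·2 = 4 ≡ 4 (mod 9).
    Then x = 311 + 1463·4 = 6163, valid modulo lcm(1463, 9) = 13167: x ≡ 6163 (mod 13167).
Verify against each original: 6163 mod 11 = 3, 6163 mod 7 = 3, 6163 mod 19 = 7, 6163 mod 9 = 7.

x ≡ 6163 (mod 13167).


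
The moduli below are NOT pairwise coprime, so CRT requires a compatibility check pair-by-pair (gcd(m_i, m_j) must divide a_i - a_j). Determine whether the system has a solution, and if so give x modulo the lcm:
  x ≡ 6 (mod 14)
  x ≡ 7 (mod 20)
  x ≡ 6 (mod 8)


Moduli 14, 20, 8 are not pairwise coprime, so CRT works modulo lcm(m_i) when all pairwise compatibility conditions hold.
Pairwise compatibility: gcd(m_i, m_j) must divide a_i - a_j for every pair.
Merge one congruence at a time:
  Start: x ≡ 6 (mod 14).
  Combine with x ≡ 7 (mod 20): gcd(14, 20) = 2, and 7 - 6 = 1 is NOT divisible by 2.
    ⇒ system is inconsistent (no integer solution).

No solution (the system is inconsistent).


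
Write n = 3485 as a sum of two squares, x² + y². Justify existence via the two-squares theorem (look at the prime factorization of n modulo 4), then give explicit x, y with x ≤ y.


Step 1: Factor n = 3485 = 5 · 17 · 41.
Step 2: Check the mod-4 condition on each prime factor: 5 ≡ 1 (mod 4), exponent 1; 17 ≡ 1 (mod 4), exponent 1; 41 ≡ 1 (mod 4), exponent 1.
All primes ≡ 3 (mod 4) appear to even exponent (or don't appear), so by the two-squares theorem n IS expressible as a sum of two squares.
Step 3: Build a representation. Here n = 5 · 17 · 41 is a product of primes ≡ 1 (mod 4). Each prime p ≡ 1 (mod 4) is itself a sum of two squares; find a² by testing p − a² for a perfect square:
  5: 5 − 1² = 4 = 2² ⇒ 5 = 1² + 2².
  17: 17 − 1² = 16 = 4² ⇒ 17 = 1² + 4².
  41: 41 − 1² = 40, 41 − 2² = 37, 41 − 3² = 32, 41 − 4² = 25 = 5² ⇒ 41 = 4² + 5².
  Combine using the Brahmagupta–Fibonacci identity (a² + b²)(c² + d²) = (ac − bd)² + (ad + bc)² = (ac + bd)² + (ad − bc)²:
  5 · 17 = 85: from (1² + 2²)(1² + 4²), take (1·1 − 2·4, 1·4 + 2·1) = (1 − 8, 4 + 2) = (-7, 6); dropping signs (only squares matter) gives (7, 6); check 7² + 6² = 49 + 36 = 85 ✓.
  85 · 41 = 3485: from (7² + 6²)(4² + 5²), take (7·4 − 6·5, 7·5 + 6·4) = (28 − 30, 35 + 24) = (-2, 59); dropping signs (only squares matter) gives (2, 59); check 2² + 59² = 4 + 3481 = 3485 ✓.
Step 4: Order so x ≤ y and verify: 2² + 59² = 4 + 3481 = 3485 = n. ✓

n = 3485 = 2² + 59² (one valid representation with x ≤ y).


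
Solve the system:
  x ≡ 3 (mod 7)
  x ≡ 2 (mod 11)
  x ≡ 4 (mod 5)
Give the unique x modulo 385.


Moduli 7, 11, 5 are pairwise coprime; by CRT there is a unique solution modulo M = 7 · 11 · 5 = 385.
Solve pairwise, accumulating the modulus:
  Start with x ≡ 3 (mod 7).
  Combine with x ≡ 2 (mod 11): since gcd(7, 11) = 1, we get a unique residue mod 77.
    Write x = 3 + 7·t and substitute into x ≡ 2 (mod 11): 7·t ≡ 2 − 3 = -1 (mod 11).
    Reduce coefficients mod 11: 7·t ≡ 10 (mod 11).
    The inverse of 7 mod 11 is 8 (since 7·8 = 56 = 5·11 + 1), so t ≡ 8·10 = 80 ≡ 3 (mod 11).
    Then x = 3 + 7·3 = 24, valid modulo lcm(7, 11) = 77: x ≡ 24 (mod 77).
  Combine with x ≡ 4 (mod 5): since gcd(77, 5) = 1, we get a unique residue mod 385.
    Write x = 24 + 77·t and substitute into x ≡ 4 (mod 5): 77·t ≡ 4 − 24 = -20 (mod 5).
    Reduce coefficients mod 5: 2·t ≡ 0 (mod 5).
    The inverse of 2 mod 5 is 3 (since 2·3 = 6 = 1·5 + 1), so t ≡ 3·0 = 0 ≡ 0 (mod 5).
    Then x = 24 + 77·0 = 24, valid modulo lcm(77, 5) = 385: x ≡ 24 (mod 385).
Verify: 24 mod 7 = 3 ✓, 24 mod 11 = 2 ✓, 24 mod 5 = 4 ✓.

x ≡ 24 (mod 385).


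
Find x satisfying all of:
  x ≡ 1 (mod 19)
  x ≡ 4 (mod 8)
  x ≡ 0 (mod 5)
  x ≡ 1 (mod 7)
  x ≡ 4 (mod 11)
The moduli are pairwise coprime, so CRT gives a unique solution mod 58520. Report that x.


Product of moduli M = 19 · 8 · 5 · 7 · 11 = 58520.
Merge one congruence at a time:
  Start: x ≡ 1 (mod 19).
  Combine with x ≡ 4 (mod 8); new modulus lcm = 152.
    Write x = 1 + 19·t and substitute into x ≡ 4 (mod 8): 19·t ≡ 4 − 1 = 3 (mod 8).
    Reduce coefficients mod 8: 3·t ≡ 3 (mod 8).
    The inverse of 3 mod 8 is 3 (since 3·3 = 9 = 1·8 + 1), so t ≡ 3·3 = 9 ≡ 1 (mod 8).
    Then x = 1 + 19·1 = 20, valid modulo lcm(19, 8) = 152: x ≡ 20 (mod 152).
  Combine with x ≡ 0 (mod 5); new modulus lcm = 760.
    Write x = 20 + 152·t and substitute into x ≡ 0 (mod 5): 152·t ≡ 0 − 20 = -20 (mod 5).
    Reduce coefficients mod 5: 2·t ≡ 0 (mod 5).
    The inverse of 2 mod 5 is 3 (since 2·3 = 6 = 1·5 + 1), so t ≡ 3·0 = 0 ≡ 0 (mod 5).
    Then x = 20 + 152·0 = 20, valid modulo lcm(152, 5) = 760: x ≡ 20 (mod 760).
  Combine with x ≡ 1 (mod 7); new modulus lcm = 5320.
    Write x = 20 + 760·t and substitute into x ≡ 1 (mod 7): 760·t ≡ 1 − 20 = -19 (mod 7).
    Reduce coefficients mod 7: 4·t ≡ 2 (mod 7).
    The inverse of 4 mod 7 is 2 (since 4·2 = 8 = 1·7 + 1), so t ≡ 2·2 = 4 ≡ 4 (mod 7).
    Then x = 20 + 760·4 = 3060, valid modulo lcm(760, 7) = 5320: x ≡ 3060 (mod 5320).
  Combine with x ≡ 4 (mod 11); new modulus lcm = 58520.
    Write x = 3060 + 5320·t and substitute into x ≡ 4 (mod 11): 5320·t ≡ 4 − 3060 = -3056 (mod 11).
    Reduce coefficients mod 11: 7·t ≡ 2 (mod 11).
    The inverse of 7 mod 11 is 8 (since 7·8 = 56 = 5·11 + 1), so t ≡ 8·2 = 16 ≡ 5 (mod 11).
    Then x = 3060 + 5320·5 = 29660, valid modulo lcm(5320, 11) = 58520: x ≡ 29660 (mod 58520).
Verify against each original: 29660 mod 19 = 1, 29660 mod 8 = 4, 29660 mod 5 = 0, 29660 mod 7 = 1, 29660 mod 11 = 4.

x ≡ 29660 (mod 58520).


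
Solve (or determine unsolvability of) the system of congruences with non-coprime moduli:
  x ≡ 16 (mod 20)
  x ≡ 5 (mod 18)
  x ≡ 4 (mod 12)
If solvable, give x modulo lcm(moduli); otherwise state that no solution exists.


Moduli 20, 18, 12 are not pairwise coprime, so CRT works modulo lcm(m_i) when all pairwise compatibility conditions hold.
Pairwise compatibility: gcd(m_i, m_j) must divide a_i - a_j for every pair.
Merge one congruence at a time:
  Start: x ≡ 16 (mod 20).
  Combine with x ≡ 5 (mod 18): gcd(20, 18) = 2, and 5 - 16 = -11 is NOT divisible by 2.
    ⇒ system is inconsistent (no integer solution).

No solution (the system is inconsistent).


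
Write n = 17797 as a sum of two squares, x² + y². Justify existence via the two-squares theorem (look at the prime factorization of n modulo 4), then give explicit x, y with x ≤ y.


Step 1: Factor n = 17797 = 13 · 37^2.
Step 2: Check the mod-4 condition on each prime factor: 13 ≡ 1 (mod 4), exponent 1; 37 ≡ 1 (mod 4), exponent 2.
All primes ≡ 3 (mod 4) appear to even exponent (or don't appear), so by the two-squares theorem n IS expressible as a sum of two squares.
Step 3: Build a representation. Here n = 13 · 37 · 37 is a product of primes ≡ 1 (mod 4). Each prime p ≡ 1 (mod 4) is itself a sum of two squares; find a² by testing p − a² for a perfect square:
  13: 13 − 1² = 12, 13 − 2² = 9 = 3² ⇒ 13 = 2² + 3².
  37: 37 − 1² = 36 = 6² ⇒ 37 = 1² + 6².
  Combine using the Brahmagupta–Fibonacci identity (a² + b²)(c² + d²) = (ac − bd)² + (ad + bc)² = (ac + bd)² + (ad − bc)²:
  13 · 37 = 481: from (2² + 3²)(1² + 6²), take (2·1 − 3·6, 2·6 + 3·1) = (2 − 18, 12 + 3) = (-16, 15); dropping signs (only squares matter) gives (16, 15); check 16² + 15² = 256 + 225 = 481 ✓.
  481 · 37 = 17797: from (16² + 15²)(1² + 6²), take (16·1 − 15·6, 16·6 + 15·1) = (16 − 90, 96 + 15) = (-74, 111); dropping signs (only squares matter) gives (74, 111); check 74² + 111² = 5476 + 12321 = 17797 ✓.
Step 4: Order so x ≤ y and verify: 74² + 111² = 5476 + 12321 = 17797 = n. ✓

n = 17797 = 74² + 111² (one valid representation with x ≤ y).


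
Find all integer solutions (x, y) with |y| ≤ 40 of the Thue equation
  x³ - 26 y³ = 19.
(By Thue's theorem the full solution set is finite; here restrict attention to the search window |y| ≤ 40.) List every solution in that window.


The equation is x³ - 26y³ = 19. For fixed y, x³ = 26·y³ + 19, so a solution requires the RHS to be a perfect cube.
Strategy: iterate y from -40 to 40, compute RHS = 26·y³ + 19, and check whether it is a (positive or negative) perfect cube.
Check small values of y:
  y = 0: RHS = 19 is not a perfect cube.
  y = 1: RHS = 45 is not a perfect cube.
  y = -1: RHS = -7 is not a perfect cube.
  y = 2: RHS = 227 is not a perfect cube.
  y = -2: RHS = -189 is not a perfect cube.
  y = 3: RHS = 721 is not a perfect cube.
  y = -3: RHS = -683 is not a perfect cube.
Continuing the search up to |y| = 40 finds no solutions either.
No (x, y) in the scanned range satisfies the equation.

No integer solutions with |y| ≤ 40.


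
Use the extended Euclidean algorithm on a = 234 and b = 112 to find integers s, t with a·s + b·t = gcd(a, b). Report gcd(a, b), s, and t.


Euclidean algorithm on (234, 112) — divide until remainder is 0:
  234 = 2 · 112 + 10
  112 = 11 · 10 + 2
  10 = 5 · 2 + 0
gcd(234, 112) = 2.
Track Bezout coefficients alongside the remainders: start with r₀ = 234 = a·1 + b·0 (s = 1, t = 0) and r₁ = 112 = a·0 + b·1 (s = 0, t = 1); each new remainder r_{k+1} = r_{k-1} − q_k·r_k inherits s_{k+1} = s_{k-1} − q_k·s_k, t_{k+1} = t_{k-1} − q_k·t_k, so r_k = a·s_k + b·t_k at every step:
  q = 2: r = 10, s = 1 − 2·0 = 1, t = 0 − 2·1 = -2  (check: 234·1 + 112·(-2) = 10)
  q = 11: r = 2, s = 0 − 11·1 = -11, t = 1 − 11·(-2) = 23  (check: 234·(-11) + 112·23 = 2)
The row with r = 2 (the gcd) gives the Bezout coefficients s = -11, t = 23.
Result: 234 · (-11) + 112 · (23) = 2.

gcd(234, 112) = 2; s = -11, t = 23 (check: 234·(-11) + 112·23 = 2).


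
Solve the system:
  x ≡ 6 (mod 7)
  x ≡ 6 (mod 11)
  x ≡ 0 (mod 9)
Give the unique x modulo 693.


Moduli 7, 11, 9 are pairwise coprime; by CRT there is a unique solution modulo M = 7 · 11 · 9 = 693.
Solve pairwise, accumulating the modulus:
  Start with x ≡ 6 (mod 7).
  Combine with x ≡ 6 (mod 11): since gcd(7, 11) = 1, we get a unique residue mod 77.
    Write x = 6 + 7·t and substitute into x ≡ 6 (mod 11): 7·t ≡ 6 − 6 = 0 (mod 11).
    The inverse of 7 mod 11 is 8 (since 7·8 = 56 = 5·11 + 1), so t ≡ 8·0 = 0 ≡ 0 (mod 11).
    Then x = 6 + 7·0 = 6, valid modulo lcm(7, 11) = 77: x ≡ 6 (mod 77).
  Combine with x ≡ 0 (mod 9): since gcd(77, 9) = 1, we get a unique residue mod 693.
    Write x = 6 + 77·t and substitute into x ≡ 0 (mod 9): 77·t ≡ 0 − 6 = -6 (mod 9).
    Reduce coefficients mod 9: 5·t ≡ 3 (mod 9).
    The inverse of 5 mod 9 is 2 (since 5·2 = 10 = 1·9 + 1), so t ≡ 2·3 = 6 ≡ 6 (mod 9).
    Then x = 6 + 77·6 = 468, valid modulo lcm(77, 9) = 693: x ≡ 468 (mod 693).
Verify: 468 mod 7 = 6 ✓, 468 mod 11 = 6 ✓, 468 mod 9 = 0 ✓.

x ≡ 468 (mod 693).


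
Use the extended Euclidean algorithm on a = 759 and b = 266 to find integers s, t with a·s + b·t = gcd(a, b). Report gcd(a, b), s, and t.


Euclidean algorithm on (759, 266) — divide until remainder is 0:
  759 = 2 · 266 + 227
  266 = 1 · 227 + 39
  227 = 5 · 39 + 32
  39 = 1 · 32 + 7
  32 = 4 · 7 + 4
  7 = 1 · 4 + 3
  4 = 1 · 3 + 1
  3 = 3 · 1 + 0
gcd(759, 266) = 1.
Track Bezout coefficients alongside the remainders: start with r₀ = 759 = a·1 + b·0 (s = 1, t = 0) and r₁ = 266 = a·0 + b·1 (s = 0, t = 1); each new remainder r_{k+1} = r_{k-1} − q_k·r_k inherits s_{k+1} = s_{k-1} − q_k·s_k, t_{k+1} = t_{k-1} − q_k·t_k, so r_k = a·s_k + b·t_k at every step:
  q = 2: r = 227, s = 1 − 2·0 = 1, t = 0 − 2·1 = -2  (check: 759·1 + 266·(-2) = 227)
  q = 1: r = 39, s = 0 − 1·1 = -1, t = 1 − 1·(-2) = 3  (check: 759·(-1) + 266·3 = 39)
  q = 5: r = 32, s = 1 − 5·(-1) = 6, t = -2 − 5·3 = -17  (check: 759·6 + 266·(-17) = 32)
  q = 1: r = 7, s = -1 − 1·6 = -7, t = 3 − 1·(-17) = 20  (check: 759·(-7) + 266·20 = 7)
  q = 4: r = 4, s = 6 − 4·(-7) = 34, t = -17 − 4·20 = -97  (check: 759·34 + 266·(-97) = 4)
  q = 1: r = 3, s = -7 − 1·34 = -41, t = 20 − 1·(-97) = 117  (check: 759·(-41) + 266·117 = 3)
  q = 1: r = 1, s = 34 − 1·(-41) = 75, t = -97 − 1·117 = -214  (check: 759·75 + 266·(-214) = 1)
The row with r = 1 (the gcd) gives the Bezout coefficients s = 75, t = -214.
Result: 759 · (75) + 266 · (-214) = 1.

gcd(759, 266) = 1; s = 75, t = -214 (check: 759·75 + 266·(-214) = 1).


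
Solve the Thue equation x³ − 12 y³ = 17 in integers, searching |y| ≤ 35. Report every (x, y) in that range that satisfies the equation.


The equation is x³ - 12y³ = 17. For fixed y, x³ = 12·y³ + 17, so a solution requires the RHS to be a perfect cube.
Strategy: iterate y from -35 to 35, compute RHS = 12·y³ + 17, and check whether it is a (positive or negative) perfect cube.
Check small values of y:
  y = 0: RHS = 17 is not a perfect cube.
  y = 1: RHS = 29 is not a perfect cube.
  y = -1: RHS = 5 is not a perfect cube.
  y = 2: RHS = 113 is not a perfect cube.
  y = -2: RHS = -79 is not a perfect cube.
  y = 3: RHS = 341 is not a perfect cube.
  y = -3: RHS = -307 is not a perfect cube.
Continuing the search up to |y| = 35 finds no solutions either.
No (x, y) in the scanned range satisfies the equation.

No integer solutions with |y| ≤ 35.


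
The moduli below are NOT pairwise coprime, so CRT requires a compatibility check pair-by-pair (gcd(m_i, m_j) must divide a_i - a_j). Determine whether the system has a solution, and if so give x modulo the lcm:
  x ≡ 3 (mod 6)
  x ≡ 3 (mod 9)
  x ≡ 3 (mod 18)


Moduli 6, 9, 18 are not pairwise coprime, so CRT works modulo lcm(m_i) when all pairwise compatibility conditions hold.
Pairwise compatibility: gcd(m_i, m_j) must divide a_i - a_j for every pair.
Merge one congruence at a time:
  Start: x ≡ 3 (mod 6).
  Combine with x ≡ 3 (mod 9): gcd(6, 9) = 3; 3 - 3 = 0, which IS divisible by 3, so compatible.
    Write x = 3 + 6·t and substitute into x ≡ 3 (mod 9): 6·t ≡ 3 − 3 = 0 (mod 9).
    Divide the congruence (and modulus) by g = 3: 2·t ≡ 0 (mod 3).
    The inverse of 2 mod 3 is 2 (since 2·2 = 4 = 1·3 + 1), so t ≡ 2·0 = 0 ≡ 0 (mod 3).
    Then x = 3 + 6·0 = 3, valid modulo lcm(6, 9) = 18: x ≡ 3 (mod 18).
  Combine with x ≡ 3 (mod 18): gcd(18, 18) = 18; 3 - 3 = 0, which IS divisible by 18, so compatible.
    Write x = 3 + 18·t and substitute into x ≡ 3 (mod 18): 18·t ≡ 3 − 3 = 0 (mod 18).
    Divide the congruence (and modulus) by g = 18: 1·t ≡ 0 (mod 1).
    Modulo 1 every t works; take t = 0.
    Then x = 3 + 18·0 = 3, valid modulo lcm(18, 18) = 18: x ≡ 3 (mod 18).
Verify: 3 mod 6 = 3, 3 mod 9 = 3, 3 mod 18 = 3.

x ≡ 3 (mod 18).


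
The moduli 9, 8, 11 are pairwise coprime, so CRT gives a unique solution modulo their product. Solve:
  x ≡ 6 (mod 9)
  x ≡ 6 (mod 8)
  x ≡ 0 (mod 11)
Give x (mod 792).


Moduli 9, 8, 11 are pairwise coprime; by CRT there is a unique solution modulo M = 9 · 8 · 11 = 792.
Solve pairwise, accumulating the modulus:
  Start with x ≡ 6 (mod 9).
  Combine with x ≡ 6 (mod 8): since gcd(9, 8) = 1, we get a unique residue mod 72.
    Write x = 6 + 9·t and substitute into x ≡ 6 (mod 8): 9·t ≡ 6 − 6 = 0 (mod 8).
    Reduce coefficients mod 8: 1·t ≡ 0 (mod 8).
    So t ≡ 0 (mod 8).
    Then x = 6 + 9·0 = 6, valid modulo lcm(9, 8) = 72: x ≡ 6 (mod 72).
  Combine with x ≡ 0 (mod 11): since gcd(72, 11) = 1, we get a unique residue mod 792.
    Write x = 6 + 72·t and substitute into x ≡ 0 (mod 11): 72·t ≡ 0 − 6 = -6 (mod 11).
    Reduce coefficients mod 11: 6·t ≡ 5 (mod 11).
    The inverse of 6 mod 11 is 2 (since 6·2 = 12 = 1·11 + 1), so t ≡ 2·5 = 10 ≡ 10 (mod 11).
    Then x = 6 + 72·10 = 726, valid modulo lcm(72, 11) = 792: x ≡ 726 (mod 792).
Verify: 726 mod 9 = 6 ✓, 726 mod 8 = 6 ✓, 726 mod 11 = 0 ✓.

x ≡ 726 (mod 792).


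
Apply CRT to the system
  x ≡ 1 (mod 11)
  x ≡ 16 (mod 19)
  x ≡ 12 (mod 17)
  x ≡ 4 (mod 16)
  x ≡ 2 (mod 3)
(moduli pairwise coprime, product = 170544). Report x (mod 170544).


Product of moduli M = 11 · 19 · 17 · 16 · 3 = 170544.
Merge one congruence at a time:
  Start: x ≡ 1 (mod 11).
  Combine with x ≡ 16 (mod 19); new modulus lcm = 209.
    Write x = 1 + 11·t and substitute into x ≡ 16 (mod 19): 11·t ≡ 16 − 1 = 15 (mod 19).
    The inverse of 11 mod 19 is 7 (since 11·7 = 77 = 4·19 + 1), so t ≡ 7·15 = 105 ≡ 10 (mod 19).
    Then x = 1 + 11·10 = 111, valid modulo lcm(11, 19) = 209: x ≡ 111 (mod 209).
  Combine with x ≡ 12 (mod 17); new modulus lcm = 3553.
    Write x = 111 + 209·t and substitute into x ≡ 12 (mod 17): 209·t ≡ 12 − 111 = -99 (mod 17).
    Reduce coefficients mod 17: 5·t ≡ 3 (mod 17).
    The inverse of 5 mod 17 is 7 (since 5·7 = 35 = 2·17 + 1), so t ≡ 7·3 = 21 ≡ 4 (mod 17).
    Then x = 111 + 209·4 = 947, valid modulo lcm(209, 17) = 3553: x ≡ 947 (mod 3553).
  Combine with x ≡ 4 (mod 16); new modulus lcm = 56848.
    Write x = 947 + 3553·t and substitute into x ≡ 4 (mod 16): 3553·t ≡ 4 − 947 = -943 (mod 16).
    Reduce coefficients mod 16: 1·t ≡ 1 (mod 16).
    So t ≡ 1 (mod 16).
    Then x = 947 + 3553·1 = 4500, valid modulo lcm(3553, 16) = 56848: x ≡ 4500 (mod 56848).
  Combine with x ≡ 2 (mod 3); new modulus lcm = 170544.
    Write x = 4500 + 56848·t and substitute into x ≡ 2 (mod 3): 56848·t ≡ 2 − 4500 = -4498 (mod 3).
    Reduce coefficients mod 3: 1·t ≡ 2 (mod 3).
    So t ≡ 2 (mod 3).
    Then x = 4500 + 56848·2 = 118196, valid modulo lcm(56848, 3) = 170544: x ≡ 118196 (mod 170544).
Verify against each original: 118196 mod 11 = 1, 118196 mod 19 = 16, 118196 mod 17 = 12, 118196 mod 16 = 4, 118196 mod 3 = 2.

x ≡ 118196 (mod 170544).


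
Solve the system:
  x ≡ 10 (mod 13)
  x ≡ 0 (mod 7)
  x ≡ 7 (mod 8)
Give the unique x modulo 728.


Moduli 13, 7, 8 are pairwise coprime; by CRT there is a unique solution modulo M = 13 · 7 · 8 = 728.
Solve pairwise, accumulating the modulus:
  Start with x ≡ 10 (mod 13).
  Combine with x ≡ 0 (mod 7): since gcd(13, 7) = 1, we get a unique residue mod 91.
    Write x = 10 + 13·t and substitute into x ≡ 0 (mod 7): 13·t ≡ 0 − 10 = -10 (mod 7).
    Reduce coefficients mod 7: 6·t ≡ 4 (mod 7).
    The inverse of 6 mod 7 is 6 (since 6·6 = 36 = 5·7 + 1), so t ≡ 6·4 = 24 ≡ 3 (mod 7).
    Then x = 10 + 13·3 = 49, valid modulo lcm(13, 7) = 91: x ≡ 49 (mod 91).
  Combine with x ≡ 7 (mod 8): since gcd(91, 8) = 1, we get a unique residue mod 728.
    Write x = 49 + 91·t and substitute into x ≡ 7 (mod 8): 91·t ≡ 7 − 49 = -42 (mod 8).
    Reduce coefficients mod 8: 3·t ≡ 6 (mod 8).
    The inverse of 3 mod 8 is 3 (since 3·3 = 9 = 1·8 + 1), so t ≡ 3·6 = 18 ≡ 2 (mod 8).
    Then x = 49 + 91·2 = 231, valid modulo lcm(91, 8) = 728: x ≡ 231 (mod 728).
Verify: 231 mod 13 = 10 ✓, 231 mod 7 = 0 ✓, 231 mod 8 = 7 ✓.

x ≡ 231 (mod 728).


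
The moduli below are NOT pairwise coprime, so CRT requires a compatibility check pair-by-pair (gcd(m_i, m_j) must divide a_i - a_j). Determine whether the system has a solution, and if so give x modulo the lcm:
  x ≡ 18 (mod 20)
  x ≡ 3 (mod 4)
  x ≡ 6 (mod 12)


Moduli 20, 4, 12 are not pairwise coprime, so CRT works modulo lcm(m_i) when all pairwise compatibility conditions hold.
Pairwise compatibility: gcd(m_i, m_j) must divide a_i - a_j for every pair.
Merge one congruence at a time:
  Start: x ≡ 18 (mod 20).
  Combine with x ≡ 3 (mod 4): gcd(20, 4) = 4, and 3 - 18 = -15 is NOT divisible by 4.
    ⇒ system is inconsistent (no integer solution).

No solution (the system is inconsistent).


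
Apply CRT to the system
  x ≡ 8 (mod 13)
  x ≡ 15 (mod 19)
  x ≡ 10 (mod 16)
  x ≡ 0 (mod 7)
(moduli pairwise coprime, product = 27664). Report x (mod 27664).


Product of moduli M = 13 · 19 · 16 · 7 = 27664.
Merge one congruence at a time:
  Start: x ≡ 8 (mod 13).
  Combine with x ≡ 15 (mod 19); new modulus lcm = 247.
    Write x = 8 + 13·t and substitute into x ≡ 15 (mod 19): 13·t ≡ 15 − 8 = 7 (mod 19).
    The inverse of 13 mod 19 is 3 (since 13·3 = 39 = 2·19 + 1), so t ≡ 3·7 = 21 ≡ 2 (mod 19).
    Then x = 8 + 13·2 = 34, valid modulo lcm(13, 19) = 247: x ≡ 34 (mod 247).
  Combine with x ≡ 10 (mod 16); new modulus lcm = 3952.
    Write x = 34 + 247·t and substitute into x ≡ 10 (mod 16): 247·t ≡ 10 − 34 = -24 (mod 16).
    Reduce coefficients mod 16: 7·t ≡ 8 (mod 16).
    The inverse of 7 mod 16 is 7 (since 7·7 = 49 = 3·16 + 1), so t ≡ 7·8 = 56 ≡ 8 (mod 16).
    Then x = 34 + 247·8 = 2010, valid modulo lcm(247, 16) = 3952: x ≡ 2010 (mod 3952).
  Combine with x ≡ 0 (mod 7); new modulus lcm = 27664.
    Write x = 2010 + 3952·t and substitute into x ≡ 0 (mod 7): 3952·t ≡ 0 − 2010 = -2010 (mod 7).
    Reduce coefficients mod 7: 4·t ≡ 6 (mod 7).
    The inverse of 4 mod 7 is 2 (since 4·2 = 8 = 1·7 + 1), so t ≡ 2·6 = 12 ≡ 5 (mod 7).
    Then x = 2010 + 3952·5 = 21770, valid modulo lcm(3952, 7) = 27664: x ≡ 21770 (mod 27664).
Verify against each original: 21770 mod 13 = 8, 21770 mod 19 = 15, 21770 mod 16 = 10, 21770 mod 7 = 0.

x ≡ 21770 (mod 27664).
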